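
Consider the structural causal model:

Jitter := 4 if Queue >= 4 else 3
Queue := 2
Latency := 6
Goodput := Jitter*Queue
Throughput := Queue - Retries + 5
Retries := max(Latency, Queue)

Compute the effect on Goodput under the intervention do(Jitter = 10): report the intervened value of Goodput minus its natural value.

Under do(Jitter=10), the mechanism Jitter := 4 if Queue >= 4 else 3 is discarded; Jitter is fixed at 10.
Goodput = Jitter*Queue  [with Jitter=10, Queue=2]  = 20
Without intervention: Jitter = 4 if Queue >= 4 else 3  [with Queue=2]  = 3; Goodput = Jitter*Queue  [with Jitter=3, Queue=2]  = 6.
Change = 20 − 6 = 14.

14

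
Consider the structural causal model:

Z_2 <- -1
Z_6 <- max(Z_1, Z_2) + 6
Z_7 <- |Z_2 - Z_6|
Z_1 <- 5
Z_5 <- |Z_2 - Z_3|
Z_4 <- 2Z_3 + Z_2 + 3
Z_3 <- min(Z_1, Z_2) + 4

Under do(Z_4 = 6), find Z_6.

Under do(Z_4=6), the mechanism Z_4 <- 2Z_3 + Z_2 + 3 is discarded; Z_4 is fixed at 6.
Since Z_6 is not a descendant of the intervened variable, it is unaffected.
Z_6 = max(Z_1, Z_2) + 6  [with Z_1=5, Z_2=-1]  = 11

11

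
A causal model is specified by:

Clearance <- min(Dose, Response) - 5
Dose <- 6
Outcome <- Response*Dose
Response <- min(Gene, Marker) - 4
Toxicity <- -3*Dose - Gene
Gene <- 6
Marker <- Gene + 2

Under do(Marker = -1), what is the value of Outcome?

-30

The intervention breaks the incoming arrows to Marker: Marker <- Gene + 2 no longer applies, and Marker = -1.
Response = min(Gene, Marker) - 4  [with Gene=6, Marker=-1]  = -5
Outcome = Response*Dose  [with Response=-5, Dose=6]  = -30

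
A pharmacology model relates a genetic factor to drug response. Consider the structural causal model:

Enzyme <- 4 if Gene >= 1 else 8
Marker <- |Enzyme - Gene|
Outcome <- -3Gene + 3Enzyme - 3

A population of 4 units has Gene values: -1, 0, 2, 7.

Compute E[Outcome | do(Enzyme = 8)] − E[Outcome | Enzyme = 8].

The intervention sets Enzyme=8 in all 4 units regardless of Gene. Recomputing Outcome per unit gives 24, 21, 15, 0; average 15.
Observing Enzyme=8 restricts to units where Enzyme's equation naturally yields 8: Gene ∈ {-1, 0}. In that subpopulation Outcome = 24, 21, mean 22.5.
Difference = 15 − 22.5 = -7.5.

-7.5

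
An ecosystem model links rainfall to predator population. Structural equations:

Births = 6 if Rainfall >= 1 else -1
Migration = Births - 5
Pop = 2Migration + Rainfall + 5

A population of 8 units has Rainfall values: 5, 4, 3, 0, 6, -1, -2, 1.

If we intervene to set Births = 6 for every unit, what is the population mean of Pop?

9

Under do(Births=6), Births's equation is replaced by Births=6 for every unit. Per-unit Pop: 12, 11, 10, 7, 13, 6, 5, 8. Mean = 9.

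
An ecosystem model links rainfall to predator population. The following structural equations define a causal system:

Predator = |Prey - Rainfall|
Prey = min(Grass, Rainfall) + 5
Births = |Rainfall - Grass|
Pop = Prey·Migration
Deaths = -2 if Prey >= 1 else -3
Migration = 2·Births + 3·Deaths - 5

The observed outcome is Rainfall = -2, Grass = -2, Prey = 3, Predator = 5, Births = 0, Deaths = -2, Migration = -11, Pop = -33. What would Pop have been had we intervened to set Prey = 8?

-88

The intervention breaks the incoming arrows to Prey: Prey = min(Grass, Rainfall) + 5 no longer applies, and Prey = 8.
Births = |Rainfall - Grass|  [with Rainfall=-2, Grass=-2]  = 0
Deaths = -2 if Prey >= 1 else -3  [with Prey=8]  = -2
Migration = 2·Births + 3·Deaths - 5  [with Births=0, Deaths=-2]  = -11
Pop = Prey·Migration  [with Prey=8, Migration=-11]  = -88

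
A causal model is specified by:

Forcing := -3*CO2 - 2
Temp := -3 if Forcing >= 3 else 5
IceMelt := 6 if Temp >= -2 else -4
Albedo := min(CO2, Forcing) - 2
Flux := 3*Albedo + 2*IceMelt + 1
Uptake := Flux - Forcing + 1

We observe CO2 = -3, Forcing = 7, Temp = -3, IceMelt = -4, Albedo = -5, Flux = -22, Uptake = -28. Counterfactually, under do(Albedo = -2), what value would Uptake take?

-19

Under do(Albedo=-2), the mechanism Albedo := min(CO2, Forcing) - 2 is discarded; Albedo is fixed at -2.
Forcing = -3*CO2 - 2  [with CO2=-3]  = 7
Temp = -3 if Forcing >= 3 else 5  [with Forcing=7]  = -3
IceMelt = 6 if Temp >= -2 else -4  [with Temp=-3]  = -4
Flux = 3*Albedo + 2*IceMelt + 1  [with Albedo=-2, IceMelt=-4]  = -13
Uptake = Flux - Forcing + 1  [with Flux=-13, Forcing=7]  = -19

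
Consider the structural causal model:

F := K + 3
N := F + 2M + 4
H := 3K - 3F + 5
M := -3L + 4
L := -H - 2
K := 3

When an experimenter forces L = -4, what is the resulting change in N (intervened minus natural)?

36

Under do(L=-4), the mechanism L := -H - 2 is discarded; L is fixed at -4.
F = K + 3  [with K=3]  = 6
M = -3L + 4  [with L=-4]  = 16
N = F + 2M + 4  [with F=6, M=16]  = 42
Without intervention: F = K + 3  [with K=3]  = 6; H = 3K - 3F + 5  [with K=3, F=6]  = -4; L = -H - 2  [with H=-4]  = 2; M = -3L + 4  [with L=2]  = -2; N = F + 2M + 4  [with F=6, M=-2]  = 6.
Change = 42 − 6 = 36.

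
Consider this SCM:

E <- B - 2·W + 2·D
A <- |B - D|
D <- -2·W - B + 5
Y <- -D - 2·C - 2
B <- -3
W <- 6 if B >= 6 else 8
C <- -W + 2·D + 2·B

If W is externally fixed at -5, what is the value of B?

-3

Under do(W=-5), the mechanism W <- 6 if B >= 6 else 8 is discarded; W is fixed at -5.
B is not downstream of the intervention, so its value is determined by the original equations.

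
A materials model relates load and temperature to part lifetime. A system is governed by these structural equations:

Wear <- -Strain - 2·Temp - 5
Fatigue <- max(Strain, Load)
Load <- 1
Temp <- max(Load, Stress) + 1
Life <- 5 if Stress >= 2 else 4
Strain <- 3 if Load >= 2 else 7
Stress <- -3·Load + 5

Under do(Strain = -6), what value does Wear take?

do(Strain=-6) replaces the equation Strain <- 3 if Load >= 2 else 7 with the constant Strain = -6.
Stress = -3·Load + 5  [with Load=1]  = 2
Temp = max(Load, Stress) + 1  [with Load=1, Stress=2]  = 3
Wear = -Strain - 2·Temp - 5  [with Strain=-6, Temp=3]  = -5

-5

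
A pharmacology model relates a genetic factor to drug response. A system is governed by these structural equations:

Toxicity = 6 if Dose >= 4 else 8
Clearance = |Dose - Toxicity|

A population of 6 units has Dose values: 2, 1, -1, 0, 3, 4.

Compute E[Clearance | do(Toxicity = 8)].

Under do(Toxicity=8), Toxicity's equation is replaced by Toxicity=8 for every unit. Per-unit Clearance: 6, 7, 9, 8, 5, 4. Mean = 6.5.

6.5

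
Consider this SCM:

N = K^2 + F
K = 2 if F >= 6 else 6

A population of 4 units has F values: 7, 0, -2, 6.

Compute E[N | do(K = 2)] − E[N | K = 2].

-3.75

do(K=2) breaks K's dependence on F. With K=2 fixed, N across the units is 11, 4, 2, 10, mean 6.75.
E[N|K=2] averages over only the 2 units with K=2 (F = 7, 6): N = 11, 10, mean 10.5.
Difference = 6.75 − 10.5 = -3.75.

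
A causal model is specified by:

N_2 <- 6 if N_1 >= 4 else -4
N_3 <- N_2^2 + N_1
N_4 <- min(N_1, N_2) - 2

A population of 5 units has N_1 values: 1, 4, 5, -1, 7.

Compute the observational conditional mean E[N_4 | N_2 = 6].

Observing N_2=6 restricts to units where N_2's equation naturally yields 6: N_1 ∈ {4, 5, 7}. In that subpopulation N_4 = 2, 3, 4, mean 3.

3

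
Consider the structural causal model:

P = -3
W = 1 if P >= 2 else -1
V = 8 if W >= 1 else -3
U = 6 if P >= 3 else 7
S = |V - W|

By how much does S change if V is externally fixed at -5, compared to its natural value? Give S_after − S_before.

2

do(V=-5) replaces the equation V = 8 if W >= 1 else -3 with the constant V = -5.
W = 1 if P >= 2 else -1  [with P=-3]  = -1
S = |V - W|  [with V=-5, W=-1]  = 4
Without intervention: W = 1 if P >= 2 else -1  [with P=-3]  = -1; V = 8 if W >= 1 else -3  [with W=-1]  = -3; S = |V - W|  [with V=-3, W=-1]  = 2.
Change = 4 − 2 = 2.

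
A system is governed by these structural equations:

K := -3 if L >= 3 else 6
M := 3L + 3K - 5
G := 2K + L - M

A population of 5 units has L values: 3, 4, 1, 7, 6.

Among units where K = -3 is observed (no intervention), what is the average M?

Conditioning on K=-3 selects the 4 unit(s) with L ∈ {3, 4, 7, 6}. Their M values: -5, -2, 7, 4. Mean = 1.

1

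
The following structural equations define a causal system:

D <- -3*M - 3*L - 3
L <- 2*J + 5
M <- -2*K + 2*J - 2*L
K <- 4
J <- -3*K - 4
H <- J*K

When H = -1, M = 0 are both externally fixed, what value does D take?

78

Setting H = -1, M = 0 by intervention discards those variables' equations.
J = -3*K - 4  [with K=4]  = -16
L = 2*J + 5  [with J=-16]  = -27
D = -3*M - 3*L - 3  [with M=0, L=-27]  = 78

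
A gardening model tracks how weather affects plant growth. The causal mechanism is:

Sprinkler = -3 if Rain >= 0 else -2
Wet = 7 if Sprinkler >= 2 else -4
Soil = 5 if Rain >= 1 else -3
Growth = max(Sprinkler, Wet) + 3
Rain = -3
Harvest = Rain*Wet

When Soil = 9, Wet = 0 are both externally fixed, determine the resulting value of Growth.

3

Setting Soil = 9, Wet = 0 by intervention discards those variables' equations.
Sprinkler = -3 if Rain >= 0 else -2  [with Rain=-3]  = -2
Growth = max(Sprinkler, Wet) + 3  [with Sprinkler=-2, Wet=0]  = 3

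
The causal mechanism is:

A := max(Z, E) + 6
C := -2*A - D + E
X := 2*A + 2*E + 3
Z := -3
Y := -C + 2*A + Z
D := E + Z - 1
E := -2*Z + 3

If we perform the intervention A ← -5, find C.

The intervention breaks the incoming arrows to A: A := max(Z, E) + 6 no longer applies, and A = -5.
E = -2*Z + 3  [with Z=-3]  = 9
D = E + Z - 1  [with E=9, Z=-3]  = 5
C = -2*A - D + E  [with A=-5, D=5, E=9]  = 14

14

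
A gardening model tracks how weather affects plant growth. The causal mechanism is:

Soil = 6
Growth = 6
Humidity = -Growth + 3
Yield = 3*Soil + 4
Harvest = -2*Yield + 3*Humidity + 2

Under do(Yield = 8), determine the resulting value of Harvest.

Intervening sets Yield = 8 and removes its equation (Yield = 3*Soil + 4).
Humidity = -Growth + 3  [with Growth=6]  = -3
Harvest = -2*Yield + 3*Humidity + 2  [with Yield=8, Humidity=-3]  = -23

-23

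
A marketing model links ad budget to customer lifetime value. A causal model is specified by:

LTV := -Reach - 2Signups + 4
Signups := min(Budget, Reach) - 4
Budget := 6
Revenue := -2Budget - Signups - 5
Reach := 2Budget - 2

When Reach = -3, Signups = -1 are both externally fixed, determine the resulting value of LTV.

Under do(Reach = -3, Signups = -1), each intervened variable's structural equation is replaced by its fixed value.
LTV = -Reach - 2Signups + 4  [with Reach=-3, Signups=-1]  = 9

9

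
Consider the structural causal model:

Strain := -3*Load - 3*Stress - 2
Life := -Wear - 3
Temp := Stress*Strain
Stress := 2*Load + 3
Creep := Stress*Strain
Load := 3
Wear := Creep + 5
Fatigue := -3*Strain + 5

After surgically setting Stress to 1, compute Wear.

-9

Under do(Stress=1), the mechanism Stress := 2*Load + 3 is discarded; Stress is fixed at 1.
Strain = -3*Load - 3*Stress - 2  [with Load=3, Stress=1]  = -14
Creep = Stress*Strain  [with Stress=1, Strain=-14]  = -14
Wear = Creep + 5  [with Creep=-14]  = -9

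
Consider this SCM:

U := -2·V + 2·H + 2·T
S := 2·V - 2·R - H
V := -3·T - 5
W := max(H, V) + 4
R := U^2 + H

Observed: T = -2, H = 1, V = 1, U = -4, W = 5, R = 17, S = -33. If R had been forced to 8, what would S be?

Intervening sets R = 8 and removes its equation (R := U^2 + H).
V = -3·T - 5  [with T=-2]  = 1
S = 2·V - 2·R - H  [with V=1, R=8, H=1]  = -15

-15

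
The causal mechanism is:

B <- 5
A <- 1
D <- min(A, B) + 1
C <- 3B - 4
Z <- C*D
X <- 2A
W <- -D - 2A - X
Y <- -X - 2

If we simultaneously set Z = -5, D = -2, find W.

The joint intervention fixes Z = -5, D = -2, removing each variable's own equation.
X = 2A  [with A=1]  = 2
W = -D - 2A - X  [with D=-2, A=1, X=2]  = -2

-2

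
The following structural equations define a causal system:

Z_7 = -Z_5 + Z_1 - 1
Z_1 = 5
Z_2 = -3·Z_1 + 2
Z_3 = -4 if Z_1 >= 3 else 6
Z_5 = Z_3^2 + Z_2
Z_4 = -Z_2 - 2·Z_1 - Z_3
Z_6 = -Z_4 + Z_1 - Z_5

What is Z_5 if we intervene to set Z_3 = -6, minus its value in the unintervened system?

do(Z_3=-6) replaces the equation Z_3 = -4 if Z_1 >= 3 else 6 with the constant Z_3 = -6.
Z_2 = -3·Z_1 + 2  [with Z_1=5]  = -13
Z_5 = Z_3^2 + Z_2  [with Z_3=-6, Z_2=-13]  = 23
Without intervention: Z_2 = -3·Z_1 + 2  [with Z_1=5]  = -13; Z_3 = -4 if Z_1 >= 3 else 6  [with Z_1=5]  = -4; Z_5 = Z_3^2 + Z_2  [with Z_3=-4, Z_2=-13]  = 3.
Change = 23 − 3 = 20.

20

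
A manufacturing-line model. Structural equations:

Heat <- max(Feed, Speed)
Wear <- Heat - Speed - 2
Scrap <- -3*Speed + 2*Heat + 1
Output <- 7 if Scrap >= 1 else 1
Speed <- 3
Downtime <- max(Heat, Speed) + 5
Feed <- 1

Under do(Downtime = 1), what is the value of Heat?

Intervening sets Downtime = 1 and removes its equation (Downtime <- max(Heat, Speed) + 5).
Heat is not downstream of the intervention, so its value is determined by the original equations.
Heat = max(Feed, Speed)  [with Feed=1, Speed=3]  = 3

3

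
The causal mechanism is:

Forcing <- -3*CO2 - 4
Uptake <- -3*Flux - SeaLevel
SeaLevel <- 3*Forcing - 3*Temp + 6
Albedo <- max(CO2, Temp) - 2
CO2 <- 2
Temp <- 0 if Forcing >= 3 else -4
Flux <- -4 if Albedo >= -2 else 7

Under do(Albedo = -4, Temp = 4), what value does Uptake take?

15

The joint intervention fixes Albedo = -4, Temp = 4, removing each variable's own equation.
Forcing = -3*CO2 - 4  [with CO2=2]  = -10
SeaLevel = 3*Forcing - 3*Temp + 6  [with Forcing=-10, Temp=4]  = -36
Flux = -4 if Albedo >= -2 else 7  [with Albedo=-4]  = 7
Uptake = -3*Flux - SeaLevel  [with Flux=7, SeaLevel=-36]  = 15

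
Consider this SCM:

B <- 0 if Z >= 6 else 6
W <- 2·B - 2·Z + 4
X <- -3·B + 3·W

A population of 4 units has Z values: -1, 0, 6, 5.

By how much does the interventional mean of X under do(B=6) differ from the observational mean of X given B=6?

-7

The intervention sets B=6 in all 4 units regardless of Z. Recomputing X per unit gives 36, 30, -6, 0; average 15.
Observing B=6 restricts to units where B's equation naturally yields 6: Z ∈ {-1, 0, 5}. In that subpopulation X = 36, 30, 0, mean 22.
Difference = 15 − 22 = -7.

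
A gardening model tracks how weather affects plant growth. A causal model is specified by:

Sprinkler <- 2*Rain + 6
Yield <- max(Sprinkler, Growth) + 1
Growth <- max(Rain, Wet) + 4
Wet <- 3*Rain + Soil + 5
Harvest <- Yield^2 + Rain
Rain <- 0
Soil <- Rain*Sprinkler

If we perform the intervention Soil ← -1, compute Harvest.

The intervention breaks the incoming arrows to Soil: Soil <- Rain*Sprinkler no longer applies, and Soil = -1.
Sprinkler = 2*Rain + 6  [with Rain=0]  = 6
Wet = 3*Rain + Soil + 5  [with Rain=0, Soil=-1]  = 4
Growth = max(Rain, Wet) + 4  [with Rain=0, Wet=4]  = 8
Yield = max(Sprinkler, Growth) + 1  [with Sprinkler=6, Growth=8]  = 9
Harvest = Yield^2 + Rain  [with Yield=9, Rain=0]  = 81

81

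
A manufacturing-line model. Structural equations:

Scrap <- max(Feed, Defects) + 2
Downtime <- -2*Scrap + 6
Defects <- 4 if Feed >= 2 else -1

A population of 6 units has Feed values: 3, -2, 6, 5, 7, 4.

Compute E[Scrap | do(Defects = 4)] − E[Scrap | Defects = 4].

-0.2

Under do(Defects=4), Defects's equation is replaced by Defects=4 for every unit. Per-unit Scrap: 6, 6, 8, 7, 9, 6. Mean = 7.
Observing Defects=4 restricts to units where Defects's equation naturally yields 4: Feed ∈ {3, 6, 5, 7, 4}. In that subpopulation Scrap = 6, 8, 7, 9, 6, mean 7.2.
Difference = 7 − 7.2 = -0.2.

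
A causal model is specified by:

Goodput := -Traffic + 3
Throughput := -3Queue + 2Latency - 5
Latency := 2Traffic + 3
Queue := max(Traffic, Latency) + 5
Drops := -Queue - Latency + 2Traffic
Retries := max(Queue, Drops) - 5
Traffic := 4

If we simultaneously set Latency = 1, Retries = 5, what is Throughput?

-30

Setting Latency = 1, Retries = 5 by intervention discards those variables' equations.
Queue = max(Traffic, Latency) + 5  [with Traffic=4, Latency=1]  = 9
Throughput = -3Queue + 2Latency - 5  [with Queue=9, Latency=1]  = -30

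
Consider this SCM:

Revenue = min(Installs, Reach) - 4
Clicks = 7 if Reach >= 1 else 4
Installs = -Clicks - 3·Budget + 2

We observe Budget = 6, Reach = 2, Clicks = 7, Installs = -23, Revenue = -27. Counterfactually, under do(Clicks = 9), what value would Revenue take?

-29

do(Clicks=9) replaces the equation Clicks = 7 if Reach >= 1 else 4 with the constant Clicks = 9.
Installs = -Clicks - 3·Budget + 2  [with Clicks=9, Budget=6]  = -25
Revenue = min(Installs, Reach) - 4  [with Installs=-25, Reach=2]  = -29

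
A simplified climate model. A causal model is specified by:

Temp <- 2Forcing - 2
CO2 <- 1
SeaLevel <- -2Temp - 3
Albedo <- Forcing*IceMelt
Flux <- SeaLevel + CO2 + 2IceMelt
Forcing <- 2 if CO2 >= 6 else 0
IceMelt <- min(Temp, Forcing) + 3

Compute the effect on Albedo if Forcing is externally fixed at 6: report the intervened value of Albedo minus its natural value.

54

do(Forcing=6) replaces the equation Forcing <- 2 if CO2 >= 6 else 0 with the constant Forcing = 6.
Temp = 2Forcing - 2  [with Forcing=6]  = 10
IceMelt = min(Temp, Forcing) + 3  [with Temp=10, Forcing=6]  = 9
Albedo = Forcing*IceMelt  [with Forcing=6, IceMelt=9]  = 54
Without intervention: Forcing = 2 if CO2 >= 6 else 0  [with CO2=1]  = 0; Temp = 2Forcing - 2  [with Forcing=0]  = -2; IceMelt = min(Temp, Forcing) + 3  [with Temp=-2, Forcing=0]  = 1; Albedo = Forcing*IceMelt  [with Forcing=0, IceMelt=1]  = 0.
Change = 54 − 0 = 54.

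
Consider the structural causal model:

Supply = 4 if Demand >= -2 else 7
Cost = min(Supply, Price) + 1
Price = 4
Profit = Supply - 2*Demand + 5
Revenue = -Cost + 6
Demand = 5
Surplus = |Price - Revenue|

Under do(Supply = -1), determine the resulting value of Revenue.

6

do(Supply=-1) replaces the equation Supply = 4 if Demand >= -2 else 7 with the constant Supply = -1.
Cost = min(Supply, Price) + 1  [with Supply=-1, Price=4]  = 0
Revenue = -Cost + 6  [with Cost=0]  = 6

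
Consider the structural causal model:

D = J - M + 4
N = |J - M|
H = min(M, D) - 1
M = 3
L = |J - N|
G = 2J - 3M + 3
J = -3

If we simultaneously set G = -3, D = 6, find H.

2

The joint intervention fixes G = -3, D = 6, removing each variable's own equation.
H = min(M, D) - 1  [with M=3, D=6]  = 2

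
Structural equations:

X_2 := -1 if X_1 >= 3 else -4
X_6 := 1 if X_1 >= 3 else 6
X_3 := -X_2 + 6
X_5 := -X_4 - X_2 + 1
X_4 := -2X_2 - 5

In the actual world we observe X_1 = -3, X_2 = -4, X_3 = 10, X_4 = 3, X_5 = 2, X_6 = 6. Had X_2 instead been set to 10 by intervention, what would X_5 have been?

16

do(X_2=10) replaces the equation X_2 := -1 if X_1 >= 3 else -4 with the constant X_2 = 10.
X_4 = -2X_2 - 5  [with X_2=10]  = -25
X_5 = -X_4 - X_2 + 1  [with X_4=-25, X_2=10]  = 16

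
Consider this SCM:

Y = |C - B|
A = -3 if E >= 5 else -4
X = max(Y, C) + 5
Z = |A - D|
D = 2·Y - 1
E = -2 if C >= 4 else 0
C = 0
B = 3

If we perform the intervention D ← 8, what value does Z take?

12

Intervening sets D = 8 and removes its equation (D = 2·Y - 1).
E = -2 if C >= 4 else 0  [with C=0]  = 0
A = -3 if E >= 5 else -4  [with E=0]  = -4
Z = |A - D|  [with A=-4, D=8]  = 12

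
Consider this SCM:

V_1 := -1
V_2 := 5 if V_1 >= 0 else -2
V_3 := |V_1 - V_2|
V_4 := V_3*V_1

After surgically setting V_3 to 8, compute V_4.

The intervention breaks the incoming arrows to V_3: V_3 := |V_1 - V_2| no longer applies, and V_3 = 8.
V_4 = V_3*V_1  [with V_3=8, V_1=-1]  = -8

-8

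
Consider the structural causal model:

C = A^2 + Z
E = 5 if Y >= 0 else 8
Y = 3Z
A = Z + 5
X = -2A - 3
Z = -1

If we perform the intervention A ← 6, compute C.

The intervention breaks the incoming arrows to A: A = Z + 5 no longer applies, and A = 6.
C = A^2 + Z  [with A=6, Z=-1]  = 35

35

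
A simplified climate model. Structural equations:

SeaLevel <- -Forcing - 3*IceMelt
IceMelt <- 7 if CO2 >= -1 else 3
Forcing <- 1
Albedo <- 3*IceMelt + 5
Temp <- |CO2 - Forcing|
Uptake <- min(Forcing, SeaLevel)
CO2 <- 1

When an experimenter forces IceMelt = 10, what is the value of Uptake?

The intervention breaks the incoming arrows to IceMelt: IceMelt <- 7 if CO2 >= -1 else 3 no longer applies, and IceMelt = 10.
SeaLevel = -Forcing - 3*IceMelt  [with Forcing=1, IceMelt=10]  = -31
Uptake = min(Forcing, SeaLevel)  [with Forcing=1, SeaLevel=-31]  = -31

-31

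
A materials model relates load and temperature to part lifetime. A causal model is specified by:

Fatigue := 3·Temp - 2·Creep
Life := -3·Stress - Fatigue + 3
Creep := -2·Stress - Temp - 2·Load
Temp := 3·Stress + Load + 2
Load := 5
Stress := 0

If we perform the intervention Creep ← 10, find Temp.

Under do(Creep=10), the mechanism Creep := -2·Stress - Temp - 2·Load is discarded; Creep is fixed at 10.
Since Temp is not a descendant of the intervened variable, it is unaffected.
Temp = 3·Stress + Load + 2  [with Stress=0, Load=5]  = 7

7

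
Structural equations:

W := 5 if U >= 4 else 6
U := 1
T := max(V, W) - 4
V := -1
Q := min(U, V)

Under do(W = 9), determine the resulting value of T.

do(W=9) replaces the equation W := 5 if U >= 4 else 6 with the constant W = 9.
T = max(V, W) - 4  [with V=-1, W=9]  = 5

5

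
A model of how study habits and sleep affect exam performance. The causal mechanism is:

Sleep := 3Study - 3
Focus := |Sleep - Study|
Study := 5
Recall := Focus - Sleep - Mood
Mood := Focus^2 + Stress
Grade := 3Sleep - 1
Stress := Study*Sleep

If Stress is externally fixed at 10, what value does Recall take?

The intervention breaks the incoming arrows to Stress: Stress := Study*Sleep no longer applies, and Stress = 10.
Sleep = 3Study - 3  [with Study=5]  = 12
Focus = |Sleep - Study|  [with Sleep=12, Study=5]  = 7
Mood = Focus^2 + Stress  [with Focus=7, Stress=10]  = 59
Recall = Focus - Sleep - Mood  [with Focus=7, Sleep=12, Mood=59]  = -64

-64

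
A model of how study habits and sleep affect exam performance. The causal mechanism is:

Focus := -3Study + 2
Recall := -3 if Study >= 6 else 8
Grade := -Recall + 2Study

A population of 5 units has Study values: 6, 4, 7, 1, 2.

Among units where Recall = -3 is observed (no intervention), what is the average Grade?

Conditioning on Recall=-3 selects the 2 unit(s) with Study ∈ {6, 7}. Their Grade values: 15, 17. Mean = 16.

16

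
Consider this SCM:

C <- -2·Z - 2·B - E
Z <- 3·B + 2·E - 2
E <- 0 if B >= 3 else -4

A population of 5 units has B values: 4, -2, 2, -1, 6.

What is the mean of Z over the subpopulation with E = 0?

Observing E=0 restricts to units where E's equation naturally yields 0: B ∈ {4, 6}. In that subpopulation Z = 10, 16, mean 13.

13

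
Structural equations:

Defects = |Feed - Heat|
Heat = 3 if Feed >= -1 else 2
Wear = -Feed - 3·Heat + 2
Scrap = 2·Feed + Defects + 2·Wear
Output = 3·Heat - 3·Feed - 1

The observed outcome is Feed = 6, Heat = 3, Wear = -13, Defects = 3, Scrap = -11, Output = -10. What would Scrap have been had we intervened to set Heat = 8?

do(Heat=8) replaces the equation Heat = 3 if Feed >= -1 else 2 with the constant Heat = 8.
Wear = -Feed - 3·Heat + 2  [with Feed=6, Heat=8]  = -28
Defects = |Feed - Heat|  [with Feed=6, Heat=8]  = 2
Scrap = 2·Feed + Defects + 2·Wear  [with Feed=6, Defects=2, Wear=-28]  = -42

-42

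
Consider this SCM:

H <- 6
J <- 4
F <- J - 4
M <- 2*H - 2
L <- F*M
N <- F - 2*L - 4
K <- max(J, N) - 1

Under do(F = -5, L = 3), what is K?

3

Under do(F = -5, L = 3), each intervened variable's structural equation is replaced by its fixed value.
N = F - 2*L - 4  [with F=-5, L=3]  = -15
K = max(J, N) - 1  [with J=4, N=-15]  = 3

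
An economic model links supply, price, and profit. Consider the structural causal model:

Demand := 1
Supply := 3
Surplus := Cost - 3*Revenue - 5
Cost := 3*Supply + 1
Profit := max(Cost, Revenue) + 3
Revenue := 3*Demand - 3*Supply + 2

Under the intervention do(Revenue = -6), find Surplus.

Under do(Revenue=-6), the mechanism Revenue := 3*Demand - 3*Supply + 2 is discarded; Revenue is fixed at -6.
Cost = 3*Supply + 1  [with Supply=3]  = 10
Surplus = Cost - 3*Revenue - 5  [with Cost=10, Revenue=-6]  = 23

23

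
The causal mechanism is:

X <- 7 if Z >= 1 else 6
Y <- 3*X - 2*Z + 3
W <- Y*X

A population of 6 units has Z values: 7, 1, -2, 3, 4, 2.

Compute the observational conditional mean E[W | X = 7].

120.4

E[W|X=7] averages over only the 5 units with X=7 (Z = 7, 1, 3, 4, 2): W = 70, 154, 126, 112, 140, mean 120.4.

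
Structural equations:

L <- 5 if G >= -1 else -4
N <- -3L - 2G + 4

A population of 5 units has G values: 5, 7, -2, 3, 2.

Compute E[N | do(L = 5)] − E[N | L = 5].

Every unit gets L=5 under the intervention. N values become -21, -25, -7, -17, -15; E[N|do(L=5)] = -17.
E[N|L=5] averages over only the 4 units with L=5 (G = 5, 7, 3, 2): N = -21, -25, -17, -15, mean -19.5.
Difference = -17 − (-19.5) = 2.5.

2.5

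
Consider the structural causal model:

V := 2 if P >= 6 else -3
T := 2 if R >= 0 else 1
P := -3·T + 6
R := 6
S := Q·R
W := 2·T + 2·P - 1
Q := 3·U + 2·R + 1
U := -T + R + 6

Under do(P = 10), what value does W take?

do(P=10) replaces the equation P := -3·T + 6 with the constant P = 10.
T = 2 if R >= 0 else 1  [with R=6]  = 2
W = 2·T + 2·P - 1  [with T=2, P=10]  = 23

23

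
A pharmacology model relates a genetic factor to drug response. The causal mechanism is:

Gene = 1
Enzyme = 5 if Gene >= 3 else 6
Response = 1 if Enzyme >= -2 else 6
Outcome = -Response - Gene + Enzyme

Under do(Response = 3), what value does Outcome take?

The intervention breaks the incoming arrows to Response: Response = 1 if Enzyme >= -2 else 6 no longer applies, and Response = 3.
Enzyme = 5 if Gene >= 3 else 6  [with Gene=1]  = 6
Outcome = -Response - Gene + Enzyme  [with Response=3, Gene=1, Enzyme=6]  = 2

2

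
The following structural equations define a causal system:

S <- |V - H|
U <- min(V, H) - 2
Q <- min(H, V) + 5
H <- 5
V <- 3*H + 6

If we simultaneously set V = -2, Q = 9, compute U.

-4

The joint intervention fixes V = -2, Q = 9, removing each variable's own equation.
U = min(V, H) - 2  [with V=-2, H=5]  = -4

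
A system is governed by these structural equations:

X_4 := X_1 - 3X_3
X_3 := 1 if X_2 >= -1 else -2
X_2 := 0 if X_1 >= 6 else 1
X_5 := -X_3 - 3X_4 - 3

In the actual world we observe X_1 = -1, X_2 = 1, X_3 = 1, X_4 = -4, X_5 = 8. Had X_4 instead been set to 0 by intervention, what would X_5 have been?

-4

Intervening sets X_4 = 0 and removes its equation (X_4 := X_1 - 3X_3).
X_2 = 0 if X_1 >= 6 else 1  [with X_1=-1]  = 1
X_3 = 1 if X_2 >= -1 else -2  [with X_2=1]  = 1
X_5 = -X_3 - 3X_4 - 3  [with X_3=1, X_4=0]  = -4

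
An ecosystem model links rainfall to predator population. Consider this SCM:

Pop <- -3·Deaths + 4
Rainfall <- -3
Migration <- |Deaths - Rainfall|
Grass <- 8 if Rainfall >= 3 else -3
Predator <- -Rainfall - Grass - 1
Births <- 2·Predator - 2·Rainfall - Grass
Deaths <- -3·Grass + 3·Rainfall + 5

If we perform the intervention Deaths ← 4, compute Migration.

7

The intervention breaks the incoming arrows to Deaths: Deaths <- -3·Grass + 3·Rainfall + 5 no longer applies, and Deaths = 4.
Migration = |Deaths - Rainfall|  [with Deaths=4, Rainfall=-3]  = 7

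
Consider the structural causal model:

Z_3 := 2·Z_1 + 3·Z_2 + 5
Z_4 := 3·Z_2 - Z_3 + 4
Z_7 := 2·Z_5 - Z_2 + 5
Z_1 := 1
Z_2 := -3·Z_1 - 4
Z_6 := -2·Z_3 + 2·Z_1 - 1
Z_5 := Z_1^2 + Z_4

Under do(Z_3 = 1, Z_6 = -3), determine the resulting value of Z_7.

Under do(Z_3 = 1, Z_6 = -3), each intervened variable's structural equation is replaced by its fixed value.
Z_2 = -3·Z_1 - 4  [with Z_1=1]  = -7
Z_4 = 3·Z_2 - Z_3 + 4  [with Z_2=-7, Z_3=1]  = -18
Z_5 = Z_1^2 + Z_4  [with Z_1=1, Z_4=-18]  = -17
Z_7 = 2·Z_5 - Z_2 + 5  [with Z_5=-17, Z_2=-7]  = -22

-22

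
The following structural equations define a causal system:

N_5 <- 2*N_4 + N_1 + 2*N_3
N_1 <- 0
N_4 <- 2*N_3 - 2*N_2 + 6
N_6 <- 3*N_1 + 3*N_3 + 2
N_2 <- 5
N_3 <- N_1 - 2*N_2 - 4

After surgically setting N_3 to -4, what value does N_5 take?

-32

do(N_3=-4) replaces the equation N_3 <- N_1 - 2*N_2 - 4 with the constant N_3 = -4.
N_4 = 2*N_3 - 2*N_2 + 6  [with N_3=-4, N_2=5]  = -12
N_5 = 2*N_4 + N_1 + 2*N_3  [with N_4=-12, N_1=0, N_3=-4]  = -32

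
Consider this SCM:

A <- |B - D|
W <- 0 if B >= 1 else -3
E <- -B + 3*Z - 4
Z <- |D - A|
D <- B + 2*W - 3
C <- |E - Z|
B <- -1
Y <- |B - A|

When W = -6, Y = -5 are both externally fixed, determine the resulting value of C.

59

Setting W = -6, Y = -5 by intervention discards those variables' equations.
D = B + 2*W - 3  [with B=-1, W=-6]  = -16
A = |B - D|  [with B=-1, D=-16]  = 15
Z = |D - A|  [with D=-16, A=15]  = 31
E = -B + 3*Z - 4  [with B=-1, Z=31]  = 90
C = |E - Z|  [with E=90, Z=31]  = 59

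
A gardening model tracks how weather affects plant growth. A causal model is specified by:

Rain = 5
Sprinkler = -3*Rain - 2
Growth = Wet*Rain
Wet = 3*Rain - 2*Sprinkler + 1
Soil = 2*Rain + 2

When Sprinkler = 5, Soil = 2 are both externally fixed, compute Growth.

30

Under do(Sprinkler = 5, Soil = 2), each intervened variable's structural equation is replaced by its fixed value.
Wet = 3*Rain - 2*Sprinkler + 1  [with Rain=5, Sprinkler=5]  = 6
Growth = Wet*Rain  [with Wet=6, Rain=5]  = 30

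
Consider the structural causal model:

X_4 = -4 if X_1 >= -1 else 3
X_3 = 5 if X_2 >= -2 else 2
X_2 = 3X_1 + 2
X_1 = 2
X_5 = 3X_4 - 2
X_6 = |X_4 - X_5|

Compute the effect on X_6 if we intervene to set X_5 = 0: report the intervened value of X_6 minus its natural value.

The intervention breaks the incoming arrows to X_5: X_5 = 3X_4 - 2 no longer applies, and X_5 = 0.
X_4 = -4 if X_1 >= -1 else 3  [with X_1=2]  = -4
X_6 = |X_4 - X_5|  [with X_4=-4, X_5=0]  = 4
Without intervention: X_4 = -4 if X_1 >= -1 else 3  [with X_1=2]  = -4; X_5 = 3X_4 - 2  [with X_4=-4]  = -14; X_6 = |X_4 - X_5|  [with X_4=-4, X_5=-14]  = 10.
Change = 4 − 10 = -6.

-6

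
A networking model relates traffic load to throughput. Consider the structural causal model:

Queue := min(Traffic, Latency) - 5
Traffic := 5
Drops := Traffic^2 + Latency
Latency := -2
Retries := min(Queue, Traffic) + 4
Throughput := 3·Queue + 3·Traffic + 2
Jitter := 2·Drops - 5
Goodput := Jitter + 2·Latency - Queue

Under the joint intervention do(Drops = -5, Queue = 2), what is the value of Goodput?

-21

The joint intervention fixes Drops = -5, Queue = 2, removing each variable's own equation.
Jitter = 2·Drops - 5  [with Drops=-5]  = -15
Goodput = Jitter + 2·Latency - Queue  [with Jitter=-15, Latency=-2, Queue=2]  = -21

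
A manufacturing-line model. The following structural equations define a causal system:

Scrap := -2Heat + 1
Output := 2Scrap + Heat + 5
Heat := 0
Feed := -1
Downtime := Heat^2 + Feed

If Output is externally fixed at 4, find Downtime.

-1

Intervening sets Output = 4 and removes its equation (Output := 2Scrap + Heat + 5).
No directed path runs from Output to Downtime, so Downtime keeps its natural value.
Downtime = Heat^2 + Feed  [with Heat=0, Feed=-1]  = -1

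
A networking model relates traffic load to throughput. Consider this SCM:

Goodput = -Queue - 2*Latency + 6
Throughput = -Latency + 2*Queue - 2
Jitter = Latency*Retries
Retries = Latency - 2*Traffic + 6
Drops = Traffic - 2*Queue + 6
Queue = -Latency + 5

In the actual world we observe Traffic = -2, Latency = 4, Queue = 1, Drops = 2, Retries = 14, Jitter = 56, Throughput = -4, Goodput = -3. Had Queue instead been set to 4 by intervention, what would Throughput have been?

2

The intervention breaks the incoming arrows to Queue: Queue = -Latency + 5 no longer applies, and Queue = 4.
Throughput = -Latency + 2*Queue - 2  [with Latency=4, Queue=4]  = 2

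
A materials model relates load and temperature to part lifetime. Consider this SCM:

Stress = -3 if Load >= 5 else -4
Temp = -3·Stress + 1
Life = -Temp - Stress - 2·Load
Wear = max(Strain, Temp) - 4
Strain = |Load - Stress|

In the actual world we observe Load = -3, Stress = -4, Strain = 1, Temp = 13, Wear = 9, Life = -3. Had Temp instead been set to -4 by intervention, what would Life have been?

Under do(Temp=-4), the mechanism Temp = -3·Stress + 1 is discarded; Temp is fixed at -4.
Stress = -3 if Load >= 5 else -4  [with Load=-3]  = -4
Life = -Temp - Stress - 2·Load  [with Temp=-4, Stress=-4, Load=-3]  = 14

14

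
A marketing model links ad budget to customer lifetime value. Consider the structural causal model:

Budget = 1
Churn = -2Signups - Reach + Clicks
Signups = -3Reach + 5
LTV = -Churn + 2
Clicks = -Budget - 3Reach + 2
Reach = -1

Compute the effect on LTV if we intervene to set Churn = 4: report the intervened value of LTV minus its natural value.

The intervention breaks the incoming arrows to Churn: Churn = -2Signups - Reach + Clicks no longer applies, and Churn = 4.
LTV = -Churn + 2  [with Churn=4]  = -2
Without intervention: Clicks = -Budget - 3Reach + 2  [with Budget=1, Reach=-1]  = 4; Signups = -3Reach + 5  [with Reach=-1]  = 8; Churn = -2Signups - Reach + Clicks  [with Signups=8, Reach=-1, Clicks=4]  = -11; LTV = -Churn + 2  [with Churn=-11]  = 13.
Change = -2 − 13 = -15.

-15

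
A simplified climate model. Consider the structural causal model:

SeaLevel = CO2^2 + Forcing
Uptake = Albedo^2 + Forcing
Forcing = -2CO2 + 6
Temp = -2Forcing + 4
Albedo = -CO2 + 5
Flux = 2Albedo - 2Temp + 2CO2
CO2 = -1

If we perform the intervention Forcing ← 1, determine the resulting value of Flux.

Under do(Forcing=1), the mechanism Forcing = -2CO2 + 6 is discarded; Forcing is fixed at 1.
Temp = -2Forcing + 4  [with Forcing=1]  = 2
Albedo = -CO2 + 5  [with CO2=-1]  = 6
Flux = 2Albedo - 2Temp + 2CO2  [with Albedo=6, Temp=2, CO2=-1]  = 6

6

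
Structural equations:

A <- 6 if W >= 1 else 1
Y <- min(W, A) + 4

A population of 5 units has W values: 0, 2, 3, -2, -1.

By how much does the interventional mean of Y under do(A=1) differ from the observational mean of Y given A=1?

Every unit gets A=1 under the intervention. Y values become 4, 5, 5, 2, 3; E[Y|do(A=1)] = 3.8.
Conditioning on A=1 selects the 3 unit(s) with W ∈ {0, -2, -1}. Their Y values: 4, 2, 3. Mean = 3.
Difference = 3.8 − 3 = 0.8.

0.8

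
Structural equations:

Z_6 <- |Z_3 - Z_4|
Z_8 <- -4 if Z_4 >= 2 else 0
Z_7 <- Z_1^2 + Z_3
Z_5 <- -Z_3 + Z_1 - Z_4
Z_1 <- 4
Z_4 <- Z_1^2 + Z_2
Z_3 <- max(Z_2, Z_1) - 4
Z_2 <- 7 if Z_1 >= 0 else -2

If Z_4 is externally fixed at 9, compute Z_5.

-8

Intervening sets Z_4 = 9 and removes its equation (Z_4 <- Z_1^2 + Z_2).
Z_2 = 7 if Z_1 >= 0 else -2  [with Z_1=4]  = 7
Z_3 = max(Z_2, Z_1) - 4  [with Z_2=7, Z_1=4]  = 3
Z_5 = -Z_3 + Z_1 - Z_4  [with Z_3=3, Z_1=4, Z_4=9]  = -8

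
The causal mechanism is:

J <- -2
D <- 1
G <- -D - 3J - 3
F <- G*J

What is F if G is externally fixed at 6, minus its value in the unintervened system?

-8

The intervention breaks the incoming arrows to G: G <- -D - 3J - 3 no longer applies, and G = 6.
F = G*J  [with G=6, J=-2]  = -12
Without intervention: G = -D - 3J - 3  [with D=1, J=-2]  = 2; F = G*J  [with G=2, J=-2]  = -4.
Change = -12 − (-4) = -8.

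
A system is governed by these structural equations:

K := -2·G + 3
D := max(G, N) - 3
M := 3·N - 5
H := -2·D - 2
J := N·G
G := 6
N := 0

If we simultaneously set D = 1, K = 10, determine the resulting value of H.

Setting D = 1, K = 10 by intervention discards those variables' equations.
H = -2·D - 2  [with D=1]  = -4

-4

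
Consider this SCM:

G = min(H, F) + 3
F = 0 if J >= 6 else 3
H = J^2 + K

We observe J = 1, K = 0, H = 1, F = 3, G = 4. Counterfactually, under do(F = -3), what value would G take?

Intervening sets F = -3 and removes its equation (F = 0 if J >= 6 else 3).
H = J^2 + K  [with J=1, K=0]  = 1
G = min(H, F) + 3  [with H=1, F=-3]  = 0

0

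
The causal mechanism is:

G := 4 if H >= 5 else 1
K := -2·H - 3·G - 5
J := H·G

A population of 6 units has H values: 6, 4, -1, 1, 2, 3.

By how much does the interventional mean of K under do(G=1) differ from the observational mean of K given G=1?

-1.4

Under do(G=1), G's equation is replaced by G=1 for every unit. Per-unit K: -20, -16, -6, -10, -12, -14. Mean = -13.
Observing G=1 restricts to units where G's equation naturally yields 1: H ∈ {4, -1, 1, 2, 3}. In that subpopulation K = -16, -6, -10, -12, -14, mean -11.6.
Difference = -13 − (-11.6) = -1.4.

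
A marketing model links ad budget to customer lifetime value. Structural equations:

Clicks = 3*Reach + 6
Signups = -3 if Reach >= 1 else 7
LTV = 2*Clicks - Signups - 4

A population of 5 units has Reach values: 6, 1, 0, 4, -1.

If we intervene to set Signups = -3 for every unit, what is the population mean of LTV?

do(Signups=-3) breaks Signups's dependence on Reach. With Signups=-3 fixed, LTV across the units is 47, 17, 11, 35, 5, mean 23.

23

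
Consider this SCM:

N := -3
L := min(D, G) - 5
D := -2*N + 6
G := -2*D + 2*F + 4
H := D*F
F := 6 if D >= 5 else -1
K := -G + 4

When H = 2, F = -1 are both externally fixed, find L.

-27

The joint intervention fixes H = 2, F = -1, removing each variable's own equation.
D = -2*N + 6  [with N=-3]  = 12
G = -2*D + 2*F + 4  [with D=12, F=-1]  = -22
L = min(D, G) - 5  [with D=12, G=-22]  = -27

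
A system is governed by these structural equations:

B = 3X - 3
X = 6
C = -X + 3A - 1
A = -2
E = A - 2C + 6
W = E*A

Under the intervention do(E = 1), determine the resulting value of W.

-2

The intervention breaks the incoming arrows to E: E = A - 2C + 6 no longer applies, and E = 1.
W = E*A  [with E=1, A=-2]  = -2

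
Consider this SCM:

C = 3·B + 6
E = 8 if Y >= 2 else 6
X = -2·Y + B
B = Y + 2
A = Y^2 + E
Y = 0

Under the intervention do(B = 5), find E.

Under do(B=5), the mechanism B = Y + 2 is discarded; B is fixed at 5.
Since E is not a descendant of the intervened variable, it is unaffected.
E = 8 if Y >= 2 else 6  [with Y=0]  = 6

6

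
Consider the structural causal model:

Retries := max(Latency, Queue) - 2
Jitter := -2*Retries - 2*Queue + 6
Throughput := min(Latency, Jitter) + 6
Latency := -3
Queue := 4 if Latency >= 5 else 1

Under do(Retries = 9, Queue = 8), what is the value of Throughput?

-22

Setting Retries = 9, Queue = 8 by intervention discards those variables' equations.
Jitter = -2*Retries - 2*Queue + 6  [with Retries=9, Queue=8]  = -28
Throughput = min(Latency, Jitter) + 6  [with Latency=-3, Jitter=-28]  = -22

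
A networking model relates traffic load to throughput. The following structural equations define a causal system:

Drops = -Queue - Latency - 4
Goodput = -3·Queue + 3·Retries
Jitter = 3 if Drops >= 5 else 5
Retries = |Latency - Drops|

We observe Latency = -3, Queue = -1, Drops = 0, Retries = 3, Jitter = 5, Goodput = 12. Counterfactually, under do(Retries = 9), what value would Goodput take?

30

Under do(Retries=9), the mechanism Retries = |Latency - Drops| is discarded; Retries is fixed at 9.
Goodput = -3·Queue + 3·Retries  [with Queue=-1, Retries=9]  = 30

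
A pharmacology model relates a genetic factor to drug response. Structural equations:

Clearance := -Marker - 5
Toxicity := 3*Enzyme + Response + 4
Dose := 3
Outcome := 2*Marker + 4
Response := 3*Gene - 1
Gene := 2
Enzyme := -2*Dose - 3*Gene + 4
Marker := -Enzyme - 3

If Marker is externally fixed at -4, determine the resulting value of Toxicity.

-15

Under do(Marker=-4), the mechanism Marker := -Enzyme - 3 is discarded; Marker is fixed at -4.
Since Toxicity is not a descendant of the intervened variable, it is unaffected.
Enzyme = -2*Dose - 3*Gene + 4  [with Dose=3, Gene=2]  = -8
Response = 3*Gene - 1  [with Gene=2]  = 5
Toxicity = 3*Enzyme + Response + 4  [with Enzyme=-8, Response=5]  = -15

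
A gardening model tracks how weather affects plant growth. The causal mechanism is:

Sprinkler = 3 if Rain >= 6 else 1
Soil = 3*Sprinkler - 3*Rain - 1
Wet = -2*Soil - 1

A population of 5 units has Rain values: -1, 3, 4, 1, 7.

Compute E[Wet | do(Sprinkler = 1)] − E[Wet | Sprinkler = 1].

Every unit gets Sprinkler=1 under the intervention. Wet values become -11, 13, 19, 1, 37; E[Wet|do(Sprinkler=1)] = 11.8.
Conditioning on Sprinkler=1 selects the 4 unit(s) with Rain ∈ {-1, 3, 4, 1}. Their Wet values: -11, 13, 19, 1. Mean = 5.5.
Difference = 11.8 − 5.5 = 6.3.

6.3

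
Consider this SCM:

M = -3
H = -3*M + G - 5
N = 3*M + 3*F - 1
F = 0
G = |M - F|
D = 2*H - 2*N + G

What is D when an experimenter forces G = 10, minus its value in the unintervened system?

21

The intervention breaks the incoming arrows to G: G = |M - F| no longer applies, and G = 10.
N = 3*M + 3*F - 1  [with M=-3, F=0]  = -10
H = -3*M + G - 5  [with M=-3, G=10]  = 14
D = 2*H - 2*N + G  [with H=14, N=-10, G=10]  = 58
Without intervention: G = |M - F|  [with M=-3, F=0]  = 3; N = 3*M + 3*F - 1  [with M=-3, F=0]  = -10; H = -3*M + G - 5  [with M=-3, G=3]  = 7; D = 2*H - 2*N + G  [with H=7, N=-10, G=3]  = 37.
Change = 58 − 37 = 21.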